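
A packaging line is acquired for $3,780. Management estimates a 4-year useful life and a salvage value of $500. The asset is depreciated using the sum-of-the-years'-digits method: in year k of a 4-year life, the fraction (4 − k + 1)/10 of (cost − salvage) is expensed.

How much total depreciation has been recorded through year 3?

$2,952

Depreciable base = $3,780 − $500 = $3,280.
Sum of the years' digits = 4+3+2+1 = 10.
Year 1: $3,280 × 4/10 = $1,312. Book value $2,468.
Year 2: $3,280 × 3/10 = $984. Book value $1,484.
Year 3: $3,280 × 2/10 = $656. Book value $828.
Accumulated through year 3 = $3,780 − $828 = $2,952.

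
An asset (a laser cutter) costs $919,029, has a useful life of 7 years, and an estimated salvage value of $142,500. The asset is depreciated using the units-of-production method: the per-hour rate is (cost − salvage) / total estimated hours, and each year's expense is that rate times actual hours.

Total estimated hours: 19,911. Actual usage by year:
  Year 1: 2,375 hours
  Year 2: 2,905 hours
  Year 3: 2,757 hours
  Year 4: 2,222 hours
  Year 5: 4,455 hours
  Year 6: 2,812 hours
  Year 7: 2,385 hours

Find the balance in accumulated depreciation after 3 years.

$313,443

Depreciable base = $919,029 − $142,500 = $776,529.
Rate = $776,529 / 19,911 hours = $39 per hour.
Year 1: 2,375 × $39 = $92,625. Book value $826,404.
Year 2: 2,905 × $39 = $113,295. Book value $713,109.
Year 3: 2,757 × $39 = $107,523. Book value $605,586.
Accumulated through year 3 = $919,029 − $605,586 = $313,443.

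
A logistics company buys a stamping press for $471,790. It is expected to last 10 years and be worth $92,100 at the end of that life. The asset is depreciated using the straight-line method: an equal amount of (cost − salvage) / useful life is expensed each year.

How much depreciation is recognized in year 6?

$37,969

Depreciable base = $471,790 − $92,100 = $379,690.
Annual expense = $379,690 / 10 = $37,969.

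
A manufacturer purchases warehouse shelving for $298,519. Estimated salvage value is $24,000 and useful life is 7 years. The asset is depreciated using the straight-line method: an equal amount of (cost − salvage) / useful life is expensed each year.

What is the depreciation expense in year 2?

Depreciable base = $298,519 − $24,000 = $274,519.
Annual expense = $274,519 / 7 = $39,217.

$39,217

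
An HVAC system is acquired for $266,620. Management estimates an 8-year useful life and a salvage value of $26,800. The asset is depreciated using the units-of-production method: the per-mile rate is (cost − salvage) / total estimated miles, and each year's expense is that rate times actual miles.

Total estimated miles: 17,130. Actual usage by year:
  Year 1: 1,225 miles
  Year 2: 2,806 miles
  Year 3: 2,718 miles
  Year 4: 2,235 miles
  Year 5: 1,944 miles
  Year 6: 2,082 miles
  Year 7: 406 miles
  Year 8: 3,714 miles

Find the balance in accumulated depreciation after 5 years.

Depreciable base = $266,620 − $26,800 = $239,820.
Rate = $239,820 / 17,130 miles = $14 per mile.
Year 1: 1,225 × $14 = $17,150. Book value $249,470.
Year 2: 2,806 × $14 = $39,284. Book value $210,186.
Year 3: 2,718 × $14 = $38,052. Book value $172,134.
Year 4: 2,235 × $14 = $31,290. Book value $140,844.
Year 5: 1,944 × $14 = $27,216. Book value $113,628.
Accumulated through year 5 = $266,620 − $113,628 = $152,992.

$152,992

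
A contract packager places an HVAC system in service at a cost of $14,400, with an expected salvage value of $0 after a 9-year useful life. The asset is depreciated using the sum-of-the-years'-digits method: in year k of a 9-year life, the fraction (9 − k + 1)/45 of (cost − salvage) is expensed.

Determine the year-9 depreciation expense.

$320

Depreciable base = $14,400 − $0 = $14,400.
Sum of the years' digits = 9+8+7+6+5+4+3+2+1 = 45.
Year 1: $14,400 × 9/45 = $2,880. Book value $11,520.
Year 2: $14,400 × 8/45 = $2,560. Book value $8,960.
Year 3: $14,400 × 7/45 = $2,240. Book value $6,720.
Year 4: $14,400 × 6/45 = $1,920. Book value $4,800.
Year 5: $14,400 × 5/45 = $1,600. Book value $3,200.
Year 6: $14,400 × 4/45 = $1,280. Book value $1,920.
Year 7: $14,400 × 3/45 = $960. Book value $960.
Year 8: $14,400 × 2/45 = $640. Book value $320.
Year 9: $14,400 × 1/45 = $320. Book value $0.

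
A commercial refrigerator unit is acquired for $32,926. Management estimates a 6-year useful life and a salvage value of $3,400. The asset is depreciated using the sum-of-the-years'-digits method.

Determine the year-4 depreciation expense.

$4,218

Depreciable base = $32,926 − $3,400 = $29,526.
Sum of the years' digits = 6+5+4+3+2+1 = 21.
Year 1: $29,526 × 6/21 = $8,436. Book value $24,490.
Year 2: $29,526 × 5/21 = $7,030. Book value $17,460.
Year 3: $29,526 × 4/21 = $5,624. Book value $11,836.
Year 4: $29,526 × 3/21 = $4,218. Book value $7,618.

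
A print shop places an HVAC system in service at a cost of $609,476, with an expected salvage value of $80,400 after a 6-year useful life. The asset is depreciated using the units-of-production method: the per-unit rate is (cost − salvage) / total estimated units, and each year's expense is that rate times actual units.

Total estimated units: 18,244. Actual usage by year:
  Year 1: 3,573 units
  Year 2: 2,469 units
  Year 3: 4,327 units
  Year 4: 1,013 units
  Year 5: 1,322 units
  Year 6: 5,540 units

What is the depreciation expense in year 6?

$160,660

Depreciable base = $609,476 − $80,400 = $529,076.
Rate = $529,076 / 18,244 units = $29 per unit.
Year 1: 3,573 × $29 = $103,617. Book value $505,859.
Year 2: 2,469 × $29 = $71,601. Book value $434,258.
Year 3: 4,327 × $29 = $125,483. Book value $308,775.
Year 4: 1,013 × $29 = $29,377. Book value $279,398.
Year 5: 1,322 × $29 = $38,338. Book value $241,060.
Year 6: 5,540 × $29 = $160,660. Book value $80,400.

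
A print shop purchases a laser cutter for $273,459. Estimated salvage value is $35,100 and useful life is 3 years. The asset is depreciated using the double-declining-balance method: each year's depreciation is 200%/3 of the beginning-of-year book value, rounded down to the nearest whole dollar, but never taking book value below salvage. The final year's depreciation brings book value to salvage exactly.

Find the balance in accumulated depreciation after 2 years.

$238,359

Depreciable base = $273,459 − $35,100 = $238,359.
Year 1: ⌊$273,459 × 200%/3⌋ = $182,306. Book value $91,153.
Year 2: ⌊$91,153 × 200%/3⌋ = $60,768, capped at $56,053. Book value $35,100.
Accumulated through year 2 = $273,459 − $35,100 = $238,359.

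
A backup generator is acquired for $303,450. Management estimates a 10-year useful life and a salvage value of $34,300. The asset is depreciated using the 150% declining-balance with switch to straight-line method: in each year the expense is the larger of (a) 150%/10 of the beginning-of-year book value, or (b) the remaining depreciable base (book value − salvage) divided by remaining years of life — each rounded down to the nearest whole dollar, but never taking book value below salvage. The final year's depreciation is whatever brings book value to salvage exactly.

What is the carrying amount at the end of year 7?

$94,412

Depreciable base = $303,450 − $34,300 = $269,150.
Year 1: DB = ⌊$303,450 × 150%/10⌋ = $45,517; SL = ⌊$269,150/10⌋ = $26,915 → take DB $45,517. Book value $257,933.
Year 2: DB = ⌊$257,933 × 150%/10⌋ = $38,689; SL = ⌊$223,633/9⌋ = $24,848 → take DB $38,689. Book value $219,244.
Year 3: DB = ⌊$219,244 × 150%/10⌋ = $32,886; SL = ⌊$184,944/8⌋ = $23,118 → take DB $32,886. Book value $186,358.
Year 4: DB = ⌊$186,358 × 150%/10⌋ = $27,953; SL = ⌊$152,058/7⌋ = $21,722 → take DB $27,953. Book value $158,405.
Year 5: DB = ⌊$158,405 × 150%/10⌋ = $23,760; SL = ⌊$124,105/6⌋ = $20,684 → take DB $23,760. Book value $134,645.
Year 6: DB = ⌊$134,645 × 150%/10⌋ = $20,196; SL = ⌊$100,345/5⌋ = $20,069 → take DB $20,196. Book value $114,449.
Year 7: DB = ⌊$114,449 × 150%/10⌋ = $17,167; SL = ⌊$80,149/4⌋ = $20,037 → take SL $20,037. Book value $94,412.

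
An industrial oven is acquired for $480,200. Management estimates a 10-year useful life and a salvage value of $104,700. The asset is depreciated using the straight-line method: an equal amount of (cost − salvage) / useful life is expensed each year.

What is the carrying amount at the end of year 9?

$142,250

Depreciable base = $480,200 − $104,700 = $375,500.
Annual expense = $375,500 / 10 = $37,550.
End of year 1: book value $442,650.
End of year 2: book value $405,100.
End of year 3: book value $367,550.
End of year 4: book value $330,000.
End of year 5: book value $292,450.
End of year 6: book value $254,900.
End of year 7: book value $217,350.
End of year 8: book value $179,800.
End of year 9: book value $142,250.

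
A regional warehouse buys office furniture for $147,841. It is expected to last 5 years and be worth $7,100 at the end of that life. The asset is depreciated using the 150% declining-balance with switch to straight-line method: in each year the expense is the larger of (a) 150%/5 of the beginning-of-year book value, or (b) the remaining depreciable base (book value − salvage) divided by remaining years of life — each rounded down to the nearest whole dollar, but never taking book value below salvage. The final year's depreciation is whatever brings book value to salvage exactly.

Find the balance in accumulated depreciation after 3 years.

Depreciable base = $147,841 − $7,100 = $140,741.
Year 1: DB = ⌊$147,841 × 150%/5⌋ = $44,352; SL = ⌊$140,741/5⌋ = $28,148 → take DB $44,352. Book value $103,489.
Year 2: DB = ⌊$103,489 × 150%/5⌋ = $31,046; SL = ⌊$96,389/4⌋ = $24,097 → take DB $31,046. Book value $72,443.
Year 3: DB = ⌊$72,443 × 150%/5⌋ = $21,732; SL = ⌊$65,343/3⌋ = $21,781 → take SL $21,781. Book value $50,662.
Accumulated through year 3 = $147,841 − $50,662 = $97,179.

$97,179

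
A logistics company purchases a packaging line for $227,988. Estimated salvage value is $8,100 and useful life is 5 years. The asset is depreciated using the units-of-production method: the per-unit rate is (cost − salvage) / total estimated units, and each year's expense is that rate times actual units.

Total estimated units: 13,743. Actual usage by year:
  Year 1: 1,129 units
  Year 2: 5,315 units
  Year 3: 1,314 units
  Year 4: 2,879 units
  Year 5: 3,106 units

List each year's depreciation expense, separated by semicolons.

Depreciable base = $227,988 − $8,100 = $219,888.
Rate = $219,888 / 13,743 units = $16 per unit.
Year 1: 1,129 × $16 = $18,064. Book value $209,924.
Year 2: 5,315 × $16 = $85,040. Book value $124,884.
Year 3: 1,314 × $16 = $21,024. Book value $103,860.
Year 4: 2,879 × $16 = $46,064. Book value $57,796.
Year 5: 3,106 × $16 = $49,696. Book value $8,100.

$18,064; $85,040; $21,024; $46,064; $49,696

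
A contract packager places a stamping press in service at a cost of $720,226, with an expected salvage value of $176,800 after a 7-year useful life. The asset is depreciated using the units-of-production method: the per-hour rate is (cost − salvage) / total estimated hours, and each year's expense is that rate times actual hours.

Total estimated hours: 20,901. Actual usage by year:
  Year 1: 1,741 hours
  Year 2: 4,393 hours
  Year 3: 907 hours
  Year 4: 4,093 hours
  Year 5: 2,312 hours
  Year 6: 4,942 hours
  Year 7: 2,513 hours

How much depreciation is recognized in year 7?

$65,338

Depreciable base = $720,226 − $176,800 = $543,426.
Rate = $543,426 / 20,901 hours = $26 per hour.
Year 1: 1,741 × $26 = $45,266. Book value $674,960.
Year 2: 4,393 × $26 = $114,218. Book value $560,742.
Year 3: 907 × $26 = $23,582. Book value $537,160.
Year 4: 4,093 × $26 = $106,418. Book value $430,742.
Year 5: 2,312 × $26 = $60,112. Book value $370,630.
Year 6: 4,942 × $26 = $128,492. Book value $242,138.
Year 7: 2,513 × $26 = $65,338. Book value $176,800.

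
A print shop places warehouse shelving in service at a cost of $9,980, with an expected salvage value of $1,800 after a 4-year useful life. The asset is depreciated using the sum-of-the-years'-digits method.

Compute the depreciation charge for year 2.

$2,454

Depreciable base = $9,980 − $1,800 = $8,180.
Sum of the years' digits = 4+3+2+1 = 10.
Year 1: $8,180 × 4/10 = $3,272. Book value $6,708.
Year 2: $8,180 × 3/10 = $2,454. Book value $4,254.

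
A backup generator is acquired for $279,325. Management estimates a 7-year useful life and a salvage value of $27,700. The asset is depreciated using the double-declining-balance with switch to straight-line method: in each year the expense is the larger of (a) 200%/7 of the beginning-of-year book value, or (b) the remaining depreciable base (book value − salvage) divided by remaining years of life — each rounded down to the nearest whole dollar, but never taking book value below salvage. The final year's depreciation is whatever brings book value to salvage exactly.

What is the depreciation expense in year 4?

$29,084

Depreciable base = $279,325 − $27,700 = $251,625.
Year 1: DB = ⌊$279,325 × 200%/7⌋ = $79,807; SL = ⌊$251,625/7⌋ = $35,946 → take DB $79,807. Book value $199,518.
Year 2: DB = ⌊$199,518 × 200%/7⌋ = $57,005; SL = ⌊$171,818/6⌋ = $28,636 → take DB $57,005. Book value $142,513.
Year 3: DB = ⌊$142,513 × 200%/7⌋ = $40,718; SL = ⌊$114,813/5⌋ = $22,962 → take DB $40,718. Book value $101,795.
Year 4: DB = ⌊$101,795 × 200%/7⌋ = $29,084; SL = ⌊$74,095/4⌋ = $18,523 → take DB $29,084. Book value $72,711.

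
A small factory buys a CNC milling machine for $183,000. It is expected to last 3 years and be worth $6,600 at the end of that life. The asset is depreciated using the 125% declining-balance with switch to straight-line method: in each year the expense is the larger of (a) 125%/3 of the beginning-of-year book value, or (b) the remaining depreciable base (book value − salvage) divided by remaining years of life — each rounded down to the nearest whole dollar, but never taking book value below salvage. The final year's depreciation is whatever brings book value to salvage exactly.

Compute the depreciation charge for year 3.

$50,075

Depreciable base = $183,000 − $6,600 = $176,400.
Year 1: DB = ⌊$183,000 × 125%/3⌋ = $76,250; SL = ⌊$176,400/3⌋ = $58,800 → take DB $76,250. Book value $106,750.
Year 2: DB = ⌊$106,750 × 125%/3⌋ = $44,479; SL = ⌊$100,150/2⌋ = $50,075 → take SL $50,075. Book value $56,675.
Year 3 (final): $56,675 − $6,600 = $50,075. Book value $6,600.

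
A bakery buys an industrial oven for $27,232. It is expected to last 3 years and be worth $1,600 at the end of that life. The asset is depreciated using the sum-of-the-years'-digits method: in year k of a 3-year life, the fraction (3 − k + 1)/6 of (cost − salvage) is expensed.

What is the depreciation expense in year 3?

$4,272

Depreciable base = $27,232 − $1,600 = $25,632.
Sum of the years' digits = 3+2+1 = 6.
Year 1: $25,632 × 3/6 = $12,816. Book value $14,416.
Year 2: $25,632 × 2/6 = $8,544. Book value $5,872.
Year 3: $25,632 × 1/6 = $4,272. Book value $1,600.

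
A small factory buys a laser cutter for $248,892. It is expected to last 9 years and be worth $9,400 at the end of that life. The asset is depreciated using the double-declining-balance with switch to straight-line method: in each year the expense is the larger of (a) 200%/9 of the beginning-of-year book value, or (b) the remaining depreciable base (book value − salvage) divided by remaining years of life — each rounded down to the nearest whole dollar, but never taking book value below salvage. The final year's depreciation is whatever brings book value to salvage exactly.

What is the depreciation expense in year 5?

Depreciable base = $248,892 − $9,400 = $239,492.
Year 1: DB = ⌊$248,892 × 200%/9⌋ = $55,309; SL = ⌊$239,492/9⌋ = $26,610 → take DB $55,309. Book value $193,583.
Year 2: DB = ⌊$193,583 × 200%/9⌋ = $43,018; SL = ⌊$184,183/8⌋ = $23,022 → take DB $43,018. Book value $150,565.
Year 3: DB = ⌊$150,565 × 200%/9⌋ = $33,458; SL = ⌊$141,165/7⌋ = $20,166 → take DB $33,458. Book value $117,107.
Year 4: DB = ⌊$117,107 × 200%/9⌋ = $26,023; SL = ⌊$107,707/6⌋ = $17,951 → take DB $26,023. Book value $91,084.
Year 5: DB = ⌊$91,084 × 200%/9⌋ = $20,240; SL = ⌊$81,684/5⌋ = $16,336 → take DB $20,240. Book value $70,844.

$20,240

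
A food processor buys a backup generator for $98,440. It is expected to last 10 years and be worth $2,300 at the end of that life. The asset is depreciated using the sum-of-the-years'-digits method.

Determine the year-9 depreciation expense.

Depreciable base = $98,440 − $2,300 = $96,140.
Sum of the years' digits = 10+9+8+7+6+5+4+3+2+1 = 55.
Year 1: $96,140 × 10/55 = $17,480. Book value $80,960.
Year 2: $96,140 × 9/55 = $15,732. Book value $65,228.
Year 3: $96,140 × 8/55 = $13,984. Book value $51,244.
Year 4: $96,140 × 7/55 = $12,236. Book value $39,008.
Year 5: $96,140 × 6/55 = $10,488. Book value $28,520.
Year 6: $96,140 × 5/55 = $8,740. Book value $19,780.
Year 7: $96,140 × 4/55 = $6,992. Book value $12,788.
Year 8: $96,140 × 3/55 = $5,244. Book value $7,544.
Year 9: $96,140 × 2/55 = $3,496. Book value $4,048.

$3,496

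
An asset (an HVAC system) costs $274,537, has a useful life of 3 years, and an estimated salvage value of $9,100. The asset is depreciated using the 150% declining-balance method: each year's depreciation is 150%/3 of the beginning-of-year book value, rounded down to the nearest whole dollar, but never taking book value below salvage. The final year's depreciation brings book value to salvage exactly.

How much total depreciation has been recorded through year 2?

$205,902

Depreciable base = $274,537 − $9,100 = $265,437.
Year 1: ⌊$274,537 × 150%/3⌋ = $137,268. Book value $137,269.
Year 2: ⌊$137,269 × 150%/3⌋ = $68,634. Book value $68,635.
Accumulated through year 2 = $274,537 − $68,635 = $205,902.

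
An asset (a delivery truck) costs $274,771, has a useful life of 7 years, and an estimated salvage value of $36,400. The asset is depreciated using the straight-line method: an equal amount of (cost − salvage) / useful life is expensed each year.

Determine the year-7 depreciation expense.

$34,053

Depreciable base = $274,771 − $36,400 = $238,371.
Annual expense = $238,371 / 7 = $34,053.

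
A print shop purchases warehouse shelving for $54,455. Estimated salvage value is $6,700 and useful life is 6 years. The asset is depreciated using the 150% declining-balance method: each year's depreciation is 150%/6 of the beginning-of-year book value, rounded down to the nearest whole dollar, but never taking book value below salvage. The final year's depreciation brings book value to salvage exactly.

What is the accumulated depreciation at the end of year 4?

Depreciable base = $54,455 − $6,700 = $47,755.
Year 1: ⌊$54,455 × 150%/6⌋ = $13,613. Book value $40,842.
Year 2: ⌊$40,842 × 150%/6⌋ = $10,210. Book value $30,632.
Year 3: ⌊$30,632 × 150%/6⌋ = $7,658. Book value $22,974.
Year 4: ⌊$22,974 × 150%/6⌋ = $5,743. Book value $17,231.
Accumulated through year 4 = $54,455 − $17,231 = $37,224.

$37,224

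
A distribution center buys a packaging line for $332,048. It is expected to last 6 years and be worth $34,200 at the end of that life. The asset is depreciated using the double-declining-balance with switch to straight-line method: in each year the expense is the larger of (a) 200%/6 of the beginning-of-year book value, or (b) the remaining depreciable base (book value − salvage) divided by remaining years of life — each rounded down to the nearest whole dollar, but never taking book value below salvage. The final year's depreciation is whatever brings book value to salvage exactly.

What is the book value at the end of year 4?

Depreciable base = $332,048 − $34,200 = $297,848.
Year 1: DB = ⌊$332,048 × 200%/6⌋ = $110,682; SL = ⌊$297,848/6⌋ = $49,641 → take DB $110,682. Book value $221,366.
Year 2: DB = ⌊$221,366 × 200%/6⌋ = $73,788; SL = ⌊$187,166/5⌋ = $37,433 → take DB $73,788. Book value $147,578.
Year 3: DB = ⌊$147,578 × 200%/6⌋ = $49,192; SL = ⌊$113,378/4⌋ = $28,344 → take DB $49,192. Book value $98,386.
Year 4: DB = ⌊$98,386 × 200%/6⌋ = $32,795; SL = ⌊$64,186/3⌋ = $21,395 → take DB $32,795. Book value $65,591.

$65,591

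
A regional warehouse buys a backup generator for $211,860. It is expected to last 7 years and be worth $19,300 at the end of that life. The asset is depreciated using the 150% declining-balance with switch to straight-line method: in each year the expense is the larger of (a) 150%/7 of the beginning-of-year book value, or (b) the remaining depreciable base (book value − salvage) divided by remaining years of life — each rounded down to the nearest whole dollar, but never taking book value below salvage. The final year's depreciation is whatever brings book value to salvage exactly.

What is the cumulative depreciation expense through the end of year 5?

Depreciable base = $211,860 − $19,300 = $192,560.
Year 1: DB = ⌊$211,860 × 150%/7⌋ = $45,398; SL = ⌊$192,560/7⌋ = $27,508 → take DB $45,398. Book value $166,462.
Year 2: DB = ⌊$166,462 × 150%/7⌋ = $35,670; SL = ⌊$147,162/6⌋ = $24,527 → take DB $35,670. Book value $130,792.
Year 3: DB = ⌊$130,792 × 150%/7⌋ = $28,026; SL = ⌊$111,492/5⌋ = $22,298 → take DB $28,026. Book value $102,766.
Year 4: DB = ⌊$102,766 × 150%/7⌋ = $22,021; SL = ⌊$83,466/4⌋ = $20,866 → take DB $22,021. Book value $80,745.
Year 5: DB = ⌊$80,745 × 150%/7⌋ = $17,302; SL = ⌊$61,445/3⌋ = $20,481 → take SL $20,481. Book value $60,264.
Accumulated through year 5 = $211,860 − $60,264 = $151,596.

$151,596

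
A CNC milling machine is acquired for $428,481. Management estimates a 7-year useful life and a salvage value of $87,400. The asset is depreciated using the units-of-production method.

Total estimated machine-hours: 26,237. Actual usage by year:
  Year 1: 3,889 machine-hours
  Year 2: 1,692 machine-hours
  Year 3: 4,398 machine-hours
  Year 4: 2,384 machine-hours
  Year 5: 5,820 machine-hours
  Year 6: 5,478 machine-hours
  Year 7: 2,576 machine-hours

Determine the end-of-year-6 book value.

$120,888

Depreciable base = $428,481 − $87,400 = $341,081.
Rate = $341,081 / 26,237 machine-hours = $13 per machine-hour.
Year 1: 3,889 × $13 = $50,557. Book value $377,924.
Year 2: 1,692 × $13 = $21,996. Book value $355,928.
Year 3: 4,398 × $13 = $57,174. Book value $298,754.
Year 4: 2,384 × $13 = $30,992. Book value $267,762.
Year 5: 5,820 × $13 = $75,660. Book value $192,102.
Year 6: 5,478 × $13 = $71,214. Book value $120,888.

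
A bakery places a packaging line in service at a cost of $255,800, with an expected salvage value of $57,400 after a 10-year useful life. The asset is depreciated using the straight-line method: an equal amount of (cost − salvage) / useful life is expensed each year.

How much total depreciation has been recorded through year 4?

Depreciable base = $255,800 − $57,400 = $198,400.
Annual expense = $198,400 / 10 = $19,840.
End of year 1: book value $235,960.
End of year 2: book value $216,120.
End of year 3: book value $196,280.
End of year 4: book value $176,440.
Accumulated through year 4 = $255,800 − $176,440 = $79,360.

$79,360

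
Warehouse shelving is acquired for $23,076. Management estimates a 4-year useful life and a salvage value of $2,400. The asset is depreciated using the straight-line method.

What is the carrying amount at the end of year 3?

Depreciable base = $23,076 − $2,400 = $20,676.
Annual expense = $20,676 / 4 = $5,169.
End of year 1: book value $17,907.
End of year 2: book value $12,738.
End of year 3: book value $7,569.

$7,569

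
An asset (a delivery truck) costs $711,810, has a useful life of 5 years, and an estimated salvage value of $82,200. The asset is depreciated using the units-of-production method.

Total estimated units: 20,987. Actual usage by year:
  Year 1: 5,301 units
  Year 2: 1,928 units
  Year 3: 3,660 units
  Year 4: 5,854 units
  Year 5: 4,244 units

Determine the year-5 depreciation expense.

Depreciable base = $711,810 − $82,200 = $629,610.
Rate = $629,610 / 20,987 units = $30 per unit.
Year 1: 5,301 × $30 = $159,030. Book value $552,780.
Year 2: 1,928 × $30 = $57,840. Book value $494,940.
Year 3: 3,660 × $30 = $109,800. Book value $385,140.
Year 4: 5,854 × $30 = $175,620. Book value $209,520.
Year 5: 4,244 × $30 = $127,320. Book value $82,200.

$127,320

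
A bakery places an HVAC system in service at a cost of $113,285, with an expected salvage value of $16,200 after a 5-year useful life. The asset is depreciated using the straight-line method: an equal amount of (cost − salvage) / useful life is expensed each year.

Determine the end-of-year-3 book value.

$55,034

Depreciable base = $113,285 − $16,200 = $97,085.
Annual expense = $97,085 / 5 = $19,417.
End of year 1: book value $93,868.
End of year 2: book value $74,451.
End of year 3: book value $55,034.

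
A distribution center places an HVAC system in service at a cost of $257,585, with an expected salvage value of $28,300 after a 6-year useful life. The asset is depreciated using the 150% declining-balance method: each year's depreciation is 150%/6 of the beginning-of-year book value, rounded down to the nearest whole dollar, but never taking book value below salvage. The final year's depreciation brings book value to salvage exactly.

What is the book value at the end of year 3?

$108,669

Depreciable base = $257,585 − $28,300 = $229,285.
Year 1: ⌊$257,585 × 150%/6⌋ = $64,396. Book value $193,189.
Year 2: ⌊$193,189 × 150%/6⌋ = $48,297. Book value $144,892.
Year 3: ⌊$144,892 × 150%/6⌋ = $36,223. Book value $108,669.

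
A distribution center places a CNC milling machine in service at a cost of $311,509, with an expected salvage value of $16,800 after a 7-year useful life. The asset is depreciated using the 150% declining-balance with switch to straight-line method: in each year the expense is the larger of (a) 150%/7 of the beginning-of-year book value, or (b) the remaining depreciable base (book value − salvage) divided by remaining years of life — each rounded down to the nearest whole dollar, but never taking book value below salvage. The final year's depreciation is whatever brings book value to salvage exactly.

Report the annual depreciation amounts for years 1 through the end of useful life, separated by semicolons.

Depreciable base = $311,509 − $16,800 = $294,709.
Year 1: DB = ⌊$311,509 × 150%/7⌋ = $66,751; SL = ⌊$294,709/7⌋ = $42,101 → take DB $66,751. Book value $244,758.
Year 2: DB = ⌊$244,758 × 150%/7⌋ = $52,448; SL = ⌊$227,958/6⌋ = $37,993 → take DB $52,448. Book value $192,310.
Year 3: DB = ⌊$192,310 × 150%/7⌋ = $41,209; SL = ⌊$175,510/5⌋ = $35,102 → take DB $41,209. Book value $151,101.
Year 4: DB = ⌊$151,101 × 150%/7⌋ = $32,378; SL = ⌊$134,301/4⌋ = $33,575 → take SL $33,575. Book value $117,526.
Year 5: DB = ⌊$117,526 × 150%/7⌋ = $25,184; SL = ⌊$100,726/3⌋ = $33,575 → take SL $33,575. Book value $83,951.
Year 6: DB = ⌊$83,951 × 150%/7⌋ = $17,989; SL = ⌊$67,151/2⌋ = $33,575 → take SL $33,575. Book value $50,376.
Year 7 (final): $50,376 − $16,800 = $33,576. Book value $16,800.

$66,751; $52,448; $41,209; $33,575; $33,575; $33,575; $33,576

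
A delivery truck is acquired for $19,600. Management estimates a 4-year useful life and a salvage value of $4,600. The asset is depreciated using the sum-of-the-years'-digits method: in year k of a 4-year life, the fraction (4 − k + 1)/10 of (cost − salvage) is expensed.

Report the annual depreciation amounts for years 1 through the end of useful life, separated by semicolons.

Depreciable base = $19,600 − $4,600 = $15,000.
Sum of the years' digits = 4+3+2+1 = 10.
Year 1: $15,000 × 4/10 = $6,000. Book value $13,600.
Year 2: $15,000 × 3/10 = $4,500. Book value $9,100.
Year 3: $15,000 × 2/10 = $3,000. Book value $6,100.
Year 4: $15,000 × 1/10 = $1,500. Book value $4,600.

$6,000; $4,500; $3,000; $1,500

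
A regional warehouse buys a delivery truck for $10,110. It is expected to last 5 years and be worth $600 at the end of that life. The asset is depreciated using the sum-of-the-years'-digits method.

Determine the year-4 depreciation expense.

Depreciable base = $10,110 − $600 = $9,510.
Sum of the years' digits = 5+4+3+2+1 = 15.
Year 1: $9,510 × 5/15 = $3,170. Book value $6,940.
Year 2: $9,510 × 4/15 = $2,536. Book value $4,404.
Year 3: $9,510 × 3/15 = $1,902. Book value $2,502.
Year 4: $9,510 × 2/15 = $1,268. Book value $1,234.

$1,268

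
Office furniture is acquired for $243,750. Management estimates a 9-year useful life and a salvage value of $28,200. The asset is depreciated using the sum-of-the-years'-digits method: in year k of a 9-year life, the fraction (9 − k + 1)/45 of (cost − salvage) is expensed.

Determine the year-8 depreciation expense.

$9,580

Depreciable base = $243,750 − $28,200 = $215,550.
Sum of the years' digits = 9+8+7+6+5+4+3+2+1 = 45.
Year 1: $215,550 × 9/45 = $43,110. Book value $200,640.
Year 2: $215,550 × 8/45 = $38,320. Book value $162,320.
Year 3: $215,550 × 7/45 = $33,530. Book value $128,790.
Year 4: $215,550 × 6/45 = $28,740. Book value $100,050.
Year 5: $215,550 × 5/45 = $23,950. Book value $76,100.
Year 6: $215,550 × 4/45 = $19,160. Book value $56,940.
Year 7: $215,550 × 3/45 = $14,370. Book value $42,570.
Year 8: $215,550 × 2/45 = $9,580. Book value $32,990.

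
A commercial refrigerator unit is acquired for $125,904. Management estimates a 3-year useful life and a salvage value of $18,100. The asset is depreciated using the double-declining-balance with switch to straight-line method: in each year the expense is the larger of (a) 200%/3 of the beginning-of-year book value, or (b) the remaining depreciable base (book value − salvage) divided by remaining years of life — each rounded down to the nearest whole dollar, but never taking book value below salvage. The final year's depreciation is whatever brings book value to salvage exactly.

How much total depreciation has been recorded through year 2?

Depreciable base = $125,904 − $18,100 = $107,804.
Year 1: DB = ⌊$125,904 × 200%/3⌋ = $83,936; SL = ⌊$107,804/3⌋ = $35,934 → take DB $83,936. Book value $41,968.
Year 2: DB = ⌊$41,968 × 200%/3⌋ = $27,978; SL = ⌊$23,868/2⌋ = $11,934 → take DB $27,978, capped at $23,868. Book value $18,100.
Accumulated through year 2 = $125,904 − $18,100 = $107,804.

$107,804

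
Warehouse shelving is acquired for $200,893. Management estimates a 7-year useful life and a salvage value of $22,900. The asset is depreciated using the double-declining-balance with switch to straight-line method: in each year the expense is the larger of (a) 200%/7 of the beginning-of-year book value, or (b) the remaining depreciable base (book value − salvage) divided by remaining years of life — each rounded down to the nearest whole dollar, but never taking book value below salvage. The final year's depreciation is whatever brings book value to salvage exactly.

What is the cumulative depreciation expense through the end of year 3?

Depreciable base = $200,893 − $22,900 = $177,993.
Year 1: DB = ⌊$200,893 × 200%/7⌋ = $57,398; SL = ⌊$177,993/7⌋ = $25,427 → take DB $57,398. Book value $143,495.
Year 2: DB = ⌊$143,495 × 200%/7⌋ = $40,998; SL = ⌊$120,595/6⌋ = $20,099 → take DB $40,998. Book value $102,497.
Year 3: DB = ⌊$102,497 × 200%/7⌋ = $29,284; SL = ⌊$79,597/5⌋ = $15,919 → take DB $29,284. Book value $73,213.
Accumulated through year 3 = $200,893 − $73,213 = $127,680.

$127,680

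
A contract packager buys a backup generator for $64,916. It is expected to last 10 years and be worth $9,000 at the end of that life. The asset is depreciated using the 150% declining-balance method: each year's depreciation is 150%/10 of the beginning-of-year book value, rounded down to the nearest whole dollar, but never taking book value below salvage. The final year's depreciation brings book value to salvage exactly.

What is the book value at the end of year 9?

Depreciable base = $64,916 − $9,000 = $55,916.
Year 1: ⌊$64,916 × 150%/10⌋ = $9,737. Book value $55,179.
Year 2: ⌊$55,179 × 150%/10⌋ = $8,276. Book value $46,903.
Year 3: ⌊$46,903 × 150%/10⌋ = $7,035. Book value $39,868.
Year 4: ⌊$39,868 × 150%/10⌋ = $5,980. Book value $33,888.
Year 5: ⌊$33,888 × 150%/10⌋ = $5,083. Book value $28,805.
Year 6: ⌊$28,805 × 150%/10⌋ = $4,320. Book value $24,485.
Year 7: ⌊$24,485 × 150%/10⌋ = $3,672. Book value $20,813.
Year 8: ⌊$20,813 × 150%/10⌋ = $3,121. Book value $17,692.
Year 9: ⌊$17,692 × 150%/10⌋ = $2,653. Book value $15,039.

$15,039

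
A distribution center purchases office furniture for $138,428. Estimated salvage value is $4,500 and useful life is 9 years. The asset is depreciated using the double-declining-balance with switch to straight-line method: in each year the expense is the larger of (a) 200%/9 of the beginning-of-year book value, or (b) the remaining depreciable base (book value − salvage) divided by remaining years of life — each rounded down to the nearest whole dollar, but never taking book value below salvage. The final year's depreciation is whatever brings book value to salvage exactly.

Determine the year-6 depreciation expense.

Depreciable base = $138,428 − $4,500 = $133,928.
Year 1: DB = ⌊$138,428 × 200%/9⌋ = $30,761; SL = ⌊$133,928/9⌋ = $14,880 → take DB $30,761. Book value $107,667.
Year 2: DB = ⌊$107,667 × 200%/9⌋ = $23,926; SL = ⌊$103,167/8⌋ = $12,895 → take DB $23,926. Book value $83,741.
Year 3: DB = ⌊$83,741 × 200%/9⌋ = $18,609; SL = ⌊$79,241/7⌋ = $11,320 → take DB $18,609. Book value $65,132.
Year 4: DB = ⌊$65,132 × 200%/9⌋ = $14,473; SL = ⌊$60,632/6⌋ = $10,105 → take DB $14,473. Book value $50,659.
Year 5: DB = ⌊$50,659 × 200%/9⌋ = $11,257; SL = ⌊$46,159/5⌋ = $9,231 → take DB $11,257. Book value $39,402.
Year 6: DB = ⌊$39,402 × 200%/9⌋ = $8,756; SL = ⌊$34,902/4⌋ = $8,725 → take DB $8,756. Book value $30,646.

$8,756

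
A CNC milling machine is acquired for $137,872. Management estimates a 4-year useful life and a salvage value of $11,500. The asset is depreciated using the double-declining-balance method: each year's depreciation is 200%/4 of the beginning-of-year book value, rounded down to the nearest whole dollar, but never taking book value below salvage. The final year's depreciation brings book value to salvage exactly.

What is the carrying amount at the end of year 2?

Depreciable base = $137,872 − $11,500 = $126,372.
Year 1: ⌊$137,872 × 200%/4⌋ = $68,936. Book value $68,936.
Year 2: ⌊$68,936 × 200%/4⌋ = $34,468. Book value $34,468.

$34,468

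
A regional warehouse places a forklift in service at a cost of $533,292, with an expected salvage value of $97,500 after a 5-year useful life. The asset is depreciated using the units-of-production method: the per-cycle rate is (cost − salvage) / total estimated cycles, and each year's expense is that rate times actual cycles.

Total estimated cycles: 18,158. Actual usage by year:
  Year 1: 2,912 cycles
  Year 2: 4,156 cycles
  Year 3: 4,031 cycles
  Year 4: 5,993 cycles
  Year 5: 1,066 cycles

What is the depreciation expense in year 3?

$96,744

Depreciable base = $533,292 − $97,500 = $435,792.
Rate = $435,792 / 18,158 cycles = $24 per cycle.
Year 1: 2,912 × $24 = $69,888. Book value $463,404.
Year 2: 4,156 × $24 = $99,744. Book value $363,660.
Year 3: 4,031 × $24 = $96,744. Book value $266,916.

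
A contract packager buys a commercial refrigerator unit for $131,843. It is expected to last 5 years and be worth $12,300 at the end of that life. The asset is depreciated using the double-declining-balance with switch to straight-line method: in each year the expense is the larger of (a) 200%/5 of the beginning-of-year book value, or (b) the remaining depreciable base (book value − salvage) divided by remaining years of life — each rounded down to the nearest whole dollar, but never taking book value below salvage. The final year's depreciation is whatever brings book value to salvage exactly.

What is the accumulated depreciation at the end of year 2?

Depreciable base = $131,843 − $12,300 = $119,543.
Year 1: DB = ⌊$131,843 × 200%/5⌋ = $52,737; SL = ⌊$119,543/5⌋ = $23,908 → take DB $52,737. Book value $79,106.
Year 2: DB = ⌊$79,106 × 200%/5⌋ = $31,642; SL = ⌊$66,806/4⌋ = $16,701 → take DB $31,642. Book value $47,464.
Accumulated through year 2 = $131,843 − $47,464 = $84,379.

$84,379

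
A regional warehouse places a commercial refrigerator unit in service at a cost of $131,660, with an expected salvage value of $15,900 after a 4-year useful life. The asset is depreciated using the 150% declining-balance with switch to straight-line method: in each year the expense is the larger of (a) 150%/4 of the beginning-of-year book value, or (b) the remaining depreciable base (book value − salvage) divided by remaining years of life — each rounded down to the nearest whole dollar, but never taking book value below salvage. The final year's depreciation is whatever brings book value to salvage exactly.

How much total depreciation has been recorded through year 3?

Depreciable base = $131,660 − $15,900 = $115,760.
Year 1: DB = ⌊$131,660 × 150%/4⌋ = $49,372; SL = ⌊$115,760/4⌋ = $28,940 → take DB $49,372. Book value $82,288.
Year 2: DB = ⌊$82,288 × 150%/4⌋ = $30,858; SL = ⌊$66,388/3⌋ = $22,129 → take DB $30,858. Book value $51,430.
Year 3: DB = ⌊$51,430 × 150%/4⌋ = $19,286; SL = ⌊$35,530/2⌋ = $17,765 → take DB $19,286. Book value $32,144.
Accumulated through year 3 = $131,660 − $32,144 = $99,516.

$99,516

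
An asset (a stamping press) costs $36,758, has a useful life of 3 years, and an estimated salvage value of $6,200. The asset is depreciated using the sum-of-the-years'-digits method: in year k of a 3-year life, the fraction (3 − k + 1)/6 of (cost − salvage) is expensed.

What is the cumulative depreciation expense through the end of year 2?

Depreciable base = $36,758 − $6,200 = $30,558.
Sum of the years' digits = 3+2+1 = 6.
Year 1: $30,558 × 3/6 = $15,279. Book value $21,479.
Year 2: $30,558 × 2/6 = $10,186. Book value $11,293.
Accumulated through year 2 = $36,758 − $11,293 = $25,465.

$25,465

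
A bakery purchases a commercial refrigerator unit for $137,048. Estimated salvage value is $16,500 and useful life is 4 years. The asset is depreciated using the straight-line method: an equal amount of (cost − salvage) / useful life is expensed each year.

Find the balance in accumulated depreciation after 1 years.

$30,137

Depreciable base = $137,048 − $16,500 = $120,548.
Annual expense = $120,548 / 4 = $30,137.
End of year 1: book value $106,911.
Accumulated through year 1 = $137,048 − $106,911 = $30,137.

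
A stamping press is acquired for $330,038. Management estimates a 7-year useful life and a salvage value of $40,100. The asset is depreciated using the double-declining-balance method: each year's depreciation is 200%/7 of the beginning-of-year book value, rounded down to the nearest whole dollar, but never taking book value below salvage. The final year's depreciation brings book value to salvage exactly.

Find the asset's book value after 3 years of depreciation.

Depreciable base = $330,038 − $40,100 = $289,938.
Year 1: ⌊$330,038 × 200%/7⌋ = $94,296. Book value $235,742.
Year 2: ⌊$235,742 × 200%/7⌋ = $67,354. Book value $168,388.
Year 3: ⌊$168,388 × 200%/7⌋ = $48,110. Book value $120,278.

$120,278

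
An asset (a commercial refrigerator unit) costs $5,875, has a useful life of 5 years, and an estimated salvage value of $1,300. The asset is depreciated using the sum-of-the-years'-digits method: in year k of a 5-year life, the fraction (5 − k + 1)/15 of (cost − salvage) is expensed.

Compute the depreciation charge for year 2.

$1,220

Depreciable base = $5,875 − $1,300 = $4,575.
Sum of the years' digits = 5+4+3+2+1 = 15.
Year 1: $4,575 × 5/15 = $1,525. Book value $4,350.
Year 2: $4,575 × 4/15 = $1,220. Book value $3,130.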